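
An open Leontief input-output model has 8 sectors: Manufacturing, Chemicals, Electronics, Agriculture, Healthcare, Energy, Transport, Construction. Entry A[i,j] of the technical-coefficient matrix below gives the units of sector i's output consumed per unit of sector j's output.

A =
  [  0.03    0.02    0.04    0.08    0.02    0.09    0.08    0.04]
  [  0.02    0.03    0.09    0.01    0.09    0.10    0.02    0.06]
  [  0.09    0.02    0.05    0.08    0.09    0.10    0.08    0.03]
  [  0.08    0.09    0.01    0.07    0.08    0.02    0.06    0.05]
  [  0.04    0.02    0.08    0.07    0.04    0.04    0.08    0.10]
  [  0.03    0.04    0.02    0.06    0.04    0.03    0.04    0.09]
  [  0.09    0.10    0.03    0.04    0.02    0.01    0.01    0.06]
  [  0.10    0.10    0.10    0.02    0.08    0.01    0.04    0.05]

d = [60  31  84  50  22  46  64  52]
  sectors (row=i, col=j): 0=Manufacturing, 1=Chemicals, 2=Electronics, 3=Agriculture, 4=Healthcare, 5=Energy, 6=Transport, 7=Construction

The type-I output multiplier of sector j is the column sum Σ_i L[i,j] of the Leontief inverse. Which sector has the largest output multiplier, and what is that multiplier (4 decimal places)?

Manufacturing (1.8552)

Form M = I − A:
  [  0.97   -0.02   -0.04   -0.08   -0.02   -0.09   -0.08   -0.04]
  [ -0.02    0.97   -0.09   -0.01   -0.09   -0.10   -0.02   -0.06]
  [ -0.09   -0.02    0.95   -0.08   -0.09   -0.10   -0.08   -0.03]
  [ -0.08   -0.09   -0.01    0.93   -0.08   -0.02   -0.06   -0.05]
  [ -0.04   -0.02   -0.08   -0.07    0.96   -0.04   -0.08   -0.10]
  [ -0.03   -0.04   -0.02   -0.06   -0.04    0.97   -0.04   -0.09]
  [ -0.09   -0.10   -0.03   -0.04   -0.02   -0.01    0.99   -0.06]
  [ -0.10   -0.10   -0.10   -0.02   -0.08   -0.01   -0.04    0.95]
Leontief inverse L = M⁻¹:
  [  1.0738    0.0610    0.0720    0.1181    0.0589    0.1202    0.1139    0.0823]
  [  0.0651    1.0658    0.1318    0.0523    0.1340    0.1378    0.0614    0.1080]
  [  0.1456    0.0695    1.0950    0.1348    0.1396    0.1444    0.1305    0.0888]
  [  0.1263    0.1328    0.0552    1.1122    0.1259    0.0613    0.1014    0.0995]
  [  0.0967    0.0690    0.1248    0.1154    1.0897    0.0791    0.1235    0.1484]
  [  0.0700    0.0768    0.0557    0.0916    0.0777    1.0582    0.0714    0.1273]
  [  0.1256    0.1314    0.0675    0.0725    0.0591    0.0478    1.0433    0.0962]
  [  0.1520    0.1409    0.1518    0.0693    0.1327    0.0635    0.0894    1.1020]
Total output x = L · d:
  x_0 = 1.0738·60 + 0.0610·31 + 0.0720·84 + 0.1181·50 + 0.0589·22 + 0.1202·46 + 0.1139·64 + 0.0823·52 = 96.6704
  x_1 = 0.0651·60 + 1.0658·31 + 0.1318·84 + 0.0523·50 + 0.1340·22 + 0.1378·46 + 0.0614·64 + 0.1080·52 = 69.4646
  x_2 = 0.1456·60 + 0.0695·31 + 1.0950·84 + 0.1348·50 + 0.1396·22 + 0.1444·46 + 0.1305·64 + 0.0888·52 = 132.3022
  x_3 = 0.1263·60 + 0.1328·31 + 0.0552·84 + 1.1122·50 + 0.1259·22 + 0.0613·46 + 0.1014·64 + 0.0995·52 = 89.1943
  x_4 = 0.0967·60 + 0.0690·31 + 0.1248·84 + 0.1154·50 + 1.0897·22 + 0.0791·46 + 0.1235·64 + 0.1484·52 = 67.4295
  x_5 = 0.0700·60 + 0.0768·31 + 0.0557·84 + 0.0916·50 + 0.0777·22 + 1.0582·46 + 0.0714·64 + 0.1273·52 = 77.4148
  x_6 = 0.1256·60 + 0.1314·31 + 0.0675·84 + 0.0725·50 + 0.0591·22 + 0.0478·46 + 1.0433·64 + 0.0962·52 = 96.1825
  x_7 = 0.1520·60 + 0.1409·31 + 0.1518·84 + 0.0693·50 + 0.1327·22 + 0.0635·46 + 0.0894·64 + 1.1020·52 = 98.5720
Output multipliers (column sums of L):
  Manufacturing: 1.8552
  Chemicals: 1.7472
  Electronics: 1.7538
  Agriculture: 1.7662
  Healthcare: 1.8176
  Energy: 1.7123
  Transport: 1.7350
  Construction: 1.8526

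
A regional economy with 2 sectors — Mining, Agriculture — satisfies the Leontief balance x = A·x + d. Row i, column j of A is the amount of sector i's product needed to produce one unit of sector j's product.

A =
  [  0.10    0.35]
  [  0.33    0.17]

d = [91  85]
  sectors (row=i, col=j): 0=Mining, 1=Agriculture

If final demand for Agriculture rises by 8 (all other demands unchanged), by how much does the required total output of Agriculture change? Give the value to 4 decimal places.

Form M = I − A:
  [  0.90   -0.35]
  [ -0.33    0.83]
Leontief inverse L = M⁻¹:
  [  1.3143    0.5542]
  [  0.5226    1.4252]
Total output x = L · d:
  x_0 = 1.3143·91 + 0.5542·85 = 166.7142
  x_1 = 0.5226·91 + 1.4252·85 = 168.6936
Δx_1 = L[1,1] · Δd_1 = 1.4252 · 8 = 11.4014

11.4014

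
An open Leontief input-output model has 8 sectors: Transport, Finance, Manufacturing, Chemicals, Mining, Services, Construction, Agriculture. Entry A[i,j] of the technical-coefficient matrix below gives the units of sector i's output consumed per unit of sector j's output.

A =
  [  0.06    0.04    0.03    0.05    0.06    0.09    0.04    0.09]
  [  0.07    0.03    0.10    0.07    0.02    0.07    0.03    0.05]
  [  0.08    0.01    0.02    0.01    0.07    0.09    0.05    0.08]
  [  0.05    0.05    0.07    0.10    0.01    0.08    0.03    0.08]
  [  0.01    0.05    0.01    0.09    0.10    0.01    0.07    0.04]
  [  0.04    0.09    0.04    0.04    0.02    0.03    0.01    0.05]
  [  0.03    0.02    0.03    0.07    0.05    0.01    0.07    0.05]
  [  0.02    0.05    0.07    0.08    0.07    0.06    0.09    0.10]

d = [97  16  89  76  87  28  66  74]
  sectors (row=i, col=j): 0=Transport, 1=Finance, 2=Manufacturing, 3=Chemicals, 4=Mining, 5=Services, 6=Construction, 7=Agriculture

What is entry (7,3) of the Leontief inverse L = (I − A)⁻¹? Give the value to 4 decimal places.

Form M = I − A:
  [  0.94   -0.04   -0.03   -0.05   -0.06   -0.09   -0.04   -0.09]
  [ -0.07    0.97   -0.10   -0.07   -0.02   -0.07   -0.03   -0.05]
  [ -0.08   -0.01    0.98   -0.01   -0.07   -0.09   -0.05   -0.08]
  [ -0.05   -0.05   -0.07    0.90   -0.01   -0.08   -0.03   -0.08]
  [ -0.01   -0.05   -0.01   -0.09    0.90   -0.01   -0.07   -0.04]
  [ -0.04   -0.09   -0.04   -0.04   -0.02    0.97   -0.01   -0.05]
  [ -0.03   -0.02   -0.03   -0.07   -0.05   -0.01    0.93   -0.05]
  [ -0.02   -0.05   -0.07   -0.08   -0.07   -0.06   -0.09    0.90]
Leontief inverse L = M⁻¹:
  [  1.0932    0.0776    0.0679    0.1024    0.0997    0.1326    0.0794    0.1450]
  [  0.1067    1.0631    0.1348    0.1154    0.0569    0.1164    0.0655    0.1046]
  [  0.1075    0.0437    1.0501    0.0555    0.1079    0.1250    0.0861    0.1280]
  [  0.0884    0.0872    0.1117    1.1522    0.0468    0.1297    0.0682    0.1391]
  [  0.0356    0.0778    0.0413    0.1391    1.1331    0.0421    0.1045    0.0824]
  [  0.0674    0.1139    0.0705    0.0761    0.0460    1.0646    0.0364    0.0893]
  [  0.0535    0.0436    0.0565    0.1102    0.0792    0.0401    1.1006    0.0895]
  [  0.0591    0.0899    0.1142    0.1423    0.1170    0.1089    0.1388    1.1638]
Total output x = L · d:
  x_0 = 1.0932·97 + 0.0776·16 + 0.0679·89 + 0.1024·76 + 0.0997·87 + 0.1326·28 + 0.0794·66 + 0.1450·74 = 149.4630
  x_1 = 0.1067·97 + 1.0631·16 + 0.1348·89 + 0.1154·76 + 0.0569·87 + 0.1164·28 + 0.0655·66 + 0.1046·74 = 68.3877
  x_2 = 0.1075·97 + 0.0437·16 + 1.0501·89 + 0.0555·76 + 0.1079·87 + 0.1250·28 + 0.0861·66 + 0.1280·74 = 136.8494
  x_3 = 0.0884·97 + 0.0872·16 + 0.1117·89 + 1.1522·76 + 0.0468·87 + 0.1297·28 + 0.0682·66 + 0.1391·74 = 129.9750
  x_4 = 0.0356·97 + 0.0778·16 + 0.0413·89 + 0.1391·76 + 1.1331·87 + 0.0421·28 + 0.1045·66 + 0.0824·74 = 131.7094
  x_5 = 0.0674·97 + 0.1139·16 + 0.0705·89 + 0.0761·76 + 0.0460·87 + 1.0646·28 + 0.0364·66 + 0.0893·74 = 63.2361
  x_6 = 0.0535·97 + 0.0436·16 + 0.0565·89 + 0.1102·76 + 0.0792·87 + 0.0401·28 + 1.1006·66 + 0.0895·74 = 106.5656
  x_7 = 0.0591·97 + 0.0899·16 + 0.1142·89 + 0.1423·76 + 0.1170·87 + 0.1089·28 + 0.1388·66 + 1.1638·74 = 136.6565

L[7,3] = 0.1423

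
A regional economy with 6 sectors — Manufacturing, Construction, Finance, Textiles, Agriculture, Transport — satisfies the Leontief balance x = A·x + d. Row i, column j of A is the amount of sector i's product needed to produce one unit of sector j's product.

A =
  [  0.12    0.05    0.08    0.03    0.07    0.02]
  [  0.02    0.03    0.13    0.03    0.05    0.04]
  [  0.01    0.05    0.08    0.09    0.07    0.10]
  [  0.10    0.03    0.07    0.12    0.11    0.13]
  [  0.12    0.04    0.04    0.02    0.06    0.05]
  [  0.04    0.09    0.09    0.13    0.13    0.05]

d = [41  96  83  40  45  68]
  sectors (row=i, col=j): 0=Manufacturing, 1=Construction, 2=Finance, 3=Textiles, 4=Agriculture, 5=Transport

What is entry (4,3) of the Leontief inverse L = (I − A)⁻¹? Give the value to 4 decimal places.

Form M = I − A:
  [  0.88   -0.05   -0.08   -0.03   -0.07   -0.02]
  [ -0.02    0.97   -0.13   -0.03   -0.05   -0.04]
  [ -0.01   -0.05    0.92   -0.09   -0.07   -0.10]
  [ -0.10   -0.03   -0.07    0.88   -0.11   -0.13]
  [ -0.12   -0.04   -0.04   -0.02    0.94   -0.05]
  [ -0.04   -0.09   -0.09   -0.13   -0.13    0.95]
Leontief inverse L = M⁻¹:
  [  1.1656    0.0788    0.1281    0.0665    0.1161    0.0566]
  [  0.0497    1.0553    0.1702    0.0686    0.0913    0.0776]
  [  0.0563    0.0854    1.1356    0.1463    0.1313    0.1512]
  [  0.1745    0.0796    0.1448    1.1932    0.1947    0.1958]
  [  0.1626    0.0673    0.0835    0.0533    1.1031    0.0804]
  [  0.1052    0.1315    0.1603    0.1937    0.2036    1.1145]
Total output x = L · d:
  x_0 = 1.1656·41 + 0.0788·96 + 0.1281·83 + 0.0665·40 + 0.1161·45 + 0.0566·68 = 77.7192
  x_1 = 0.0497·41 + 1.0553·96 + 0.1702·83 + 0.0686·40 + 0.0913·45 + 0.0776·68 = 129.6081
  x_2 = 0.0563·41 + 0.0854·96 + 1.1356·83 + 0.1463·40 + 0.1313·45 + 0.1512·68 = 126.8024
  x_3 = 0.1745·41 + 0.0796·96 + 0.1448·83 + 1.1932·40 + 0.1947·45 + 0.1958·68 = 96.6157
  x_4 = 0.1626·41 + 0.0673·96 + 0.0835·83 + 0.0533·40 + 1.1031·45 + 0.0804·68 = 77.3001
  x_5 = 0.1052·41 + 0.1315·96 + 0.1603·83 + 0.1937·40 + 0.2036·45 + 1.1145·68 = 122.9419

L[4,3] = 0.0533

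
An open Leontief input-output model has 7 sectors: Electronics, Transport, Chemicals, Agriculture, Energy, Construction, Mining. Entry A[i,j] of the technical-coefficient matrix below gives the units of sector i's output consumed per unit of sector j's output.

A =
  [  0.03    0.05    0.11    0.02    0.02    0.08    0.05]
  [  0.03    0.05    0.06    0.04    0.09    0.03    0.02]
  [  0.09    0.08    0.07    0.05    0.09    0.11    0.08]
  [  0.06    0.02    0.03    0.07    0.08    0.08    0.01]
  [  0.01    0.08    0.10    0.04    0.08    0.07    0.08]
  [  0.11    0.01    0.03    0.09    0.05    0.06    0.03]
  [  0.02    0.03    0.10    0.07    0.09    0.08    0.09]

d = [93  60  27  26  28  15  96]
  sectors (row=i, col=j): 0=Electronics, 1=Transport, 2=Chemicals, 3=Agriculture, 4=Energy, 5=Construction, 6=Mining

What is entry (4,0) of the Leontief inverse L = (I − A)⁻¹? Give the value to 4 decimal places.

L[4,0] = 0.0526

Form M = I − A:
  [  0.97   -0.05   -0.11   -0.02   -0.02   -0.08   -0.05]
  [ -0.03    0.95   -0.06   -0.04   -0.09   -0.03   -0.02]
  [ -0.09   -0.08    0.93   -0.05   -0.09   -0.11   -0.08]
  [ -0.06   -0.02   -0.03    0.93   -0.08   -0.08   -0.01]
  [ -0.01   -0.08   -0.10   -0.04    0.92   -0.07   -0.08]
  [ -0.11   -0.01   -0.03   -0.09   -0.05    0.94   -0.03]
  [ -0.02   -0.03   -0.10   -0.07   -0.09   -0.08    0.91]
Leontief inverse L = M⁻¹:
  [  1.0681    0.0799    0.1537    0.0563    0.0662    0.1284    0.0846]
  [  0.0574    1.0790    0.1005    0.0694    0.1315    0.0711    0.0504]
  [  0.1410    0.1251    1.1405    0.1040    0.1587    0.1813    0.1318]
  [  0.0923    0.0467    0.0706    1.1031    0.1199    0.1237    0.0391]
  [  0.0526    0.1193    0.1571    0.0858    1.1419    0.1296    0.1249]
  [  0.1438    0.0379    0.0757    0.1246    0.0913    1.1088    0.0613]
  [  0.0658    0.0698    0.1596    0.1193    0.1534    0.1449    1.1377]
Total output x = L · d:
  x_0 = 1.0681·93 + 0.0799·60 + 0.1537·27 + 0.0563·26 + 0.0662·28 + 0.1284·15 + 0.0846·96 = 121.6498
  x_1 = 0.0574·93 + 1.0790·60 + 0.1005·27 + 0.0694·26 + 0.1315·28 + 0.0711·15 + 0.0504·96 = 84.1791
  x_2 = 0.1410·93 + 0.1251·60 + 1.1405·27 + 0.1040·26 + 0.1587·28 + 0.1813·15 + 0.1318·96 = 73.9371
  x_3 = 0.0923·93 + 0.0467·60 + 0.0706·27 + 1.1031·26 + 0.1199·28 + 0.1237·15 + 0.0391·96 = 50.9353
  x_4 = 0.0526·93 + 0.1193·60 + 0.1571·27 + 0.0858·26 + 1.1419·28 + 0.1296·15 + 0.1249·96 = 64.4292
  x_5 = 0.1438·93 + 0.0379·60 + 0.0757·27 + 0.1246·26 + 0.0913·28 + 1.1088·15 + 0.0613·96 = 46.0097
  x_6 = 0.0658·93 + 0.0698·60 + 0.1596·27 + 0.1193·26 + 0.1534·28 + 0.1449·15 + 1.1377·96 = 133.4032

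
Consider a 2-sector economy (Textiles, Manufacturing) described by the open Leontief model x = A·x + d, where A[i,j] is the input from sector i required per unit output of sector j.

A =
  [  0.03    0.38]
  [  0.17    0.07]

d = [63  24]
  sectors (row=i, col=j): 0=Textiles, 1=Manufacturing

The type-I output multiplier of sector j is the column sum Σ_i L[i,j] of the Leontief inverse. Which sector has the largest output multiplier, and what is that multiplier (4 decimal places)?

Form M = I − A:
  [  0.97   -0.38]
  [ -0.17    0.93]
Leontief inverse L = M⁻¹:
  [  1.1104    0.4537]
  [  0.2030    1.1582]
Total output x = L · d:
  x_0 = 1.1104·63 + 0.4537·24 = 80.8478
  x_1 = 0.2030·63 + 1.1582·24 = 40.5851
Output multipliers (column sums of L):
  Textiles: 1.3134
  Manufacturing: 1.6119

Manufacturing (1.6119)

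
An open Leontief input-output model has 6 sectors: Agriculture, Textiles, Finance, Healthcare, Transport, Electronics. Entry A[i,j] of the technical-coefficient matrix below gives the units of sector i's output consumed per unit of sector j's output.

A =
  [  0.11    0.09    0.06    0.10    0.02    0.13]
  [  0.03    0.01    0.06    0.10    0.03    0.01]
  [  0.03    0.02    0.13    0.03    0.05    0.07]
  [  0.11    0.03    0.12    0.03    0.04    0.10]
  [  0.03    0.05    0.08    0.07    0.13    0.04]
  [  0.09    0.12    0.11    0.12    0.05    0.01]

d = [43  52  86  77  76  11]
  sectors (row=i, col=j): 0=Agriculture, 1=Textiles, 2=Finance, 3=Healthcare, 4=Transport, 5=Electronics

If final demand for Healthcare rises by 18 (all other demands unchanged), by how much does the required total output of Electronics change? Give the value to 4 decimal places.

Form M = I − A:
  [  0.89   -0.09   -0.06   -0.10   -0.02   -0.13]
  [ -0.03    0.99   -0.06   -0.10   -0.03   -0.01]
  [ -0.03   -0.02    0.87   -0.03   -0.05   -0.07]
  [ -0.11   -0.03   -0.12    0.97   -0.04   -0.10]
  [ -0.03   -0.05   -0.08   -0.07    0.87   -0.04]
  [ -0.09   -0.12   -0.11   -0.12   -0.05    0.99]
Leontief inverse L = M⁻¹:
  [  1.1744    0.1401    0.1424    0.1670    0.0583    0.1849]
  [  0.0592    1.0287    0.1018    0.1239    0.0507    0.0399]
  [  0.0629    0.0482    1.1866    0.0666    0.0803    0.1026]
  [  0.1605    0.0731    0.1914    1.0847    0.0756    0.1480]
  [  0.0692    0.0814    0.1439    0.1143    1.1719    0.0790]
  [  0.1439    0.1557    0.1876    0.1749    0.0887    1.0651]
Total output x = L · d:
  x_0 = 1.1744·43 + 0.1401·52 + 0.1424·86 + 0.1670·77 + 0.0583·76 + 0.1849·11 = 89.3592
  x_1 = 0.0592·43 + 1.0287·52 + 0.1018·86 + 0.1239·77 + 0.0507·76 + 0.0399·11 = 78.6228
  x_2 = 0.0629·43 + 0.0482·52 + 1.1866·86 + 0.0666·77 + 0.0803·76 + 0.1026·11 = 119.6262
  x_3 = 0.1605·43 + 0.0731·52 + 0.1914·86 + 1.0847·77 + 0.0756·76 + 0.1480·11 = 118.0519
  x_4 = 0.0692·43 + 0.0814·52 + 0.1439·86 + 0.1143·77 + 1.1719·76 + 0.0790·11 = 118.3210
  x_5 = 0.1439·43 + 0.1557·52 + 0.1876·86 + 0.1749·77 + 0.0887·76 + 1.0651·11 = 62.3416
Δx_5 = L[5,3] · Δd_3 = 0.1749 · 18 = 3.1474

3.1474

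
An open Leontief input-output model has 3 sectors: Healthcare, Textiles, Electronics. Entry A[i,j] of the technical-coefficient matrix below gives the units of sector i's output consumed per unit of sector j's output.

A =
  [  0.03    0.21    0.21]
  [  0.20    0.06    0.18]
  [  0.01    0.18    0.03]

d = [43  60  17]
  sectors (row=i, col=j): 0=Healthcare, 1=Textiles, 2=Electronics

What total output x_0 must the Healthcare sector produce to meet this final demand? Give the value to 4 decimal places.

70.1707

Form M = I − A:
  [  0.97   -0.21   -0.21]
  [ -0.20    0.94   -0.18]
  [ -0.01   -0.18    0.97]
Leontief inverse L = M⁻¹:
  [  1.0960    0.3010    0.2931]
  [  0.2440    1.1700    0.2700]
  [  0.0566    0.2202    1.0840]
Total output x = L · d:
  x_0 = 1.0960·43 + 0.3010·60 + 0.2931·17 = 70.1707
  x_1 = 0.2440·43 + 1.1700·60 + 0.2700·17 = 85.2848
  x_2 = 0.0566·43 + 0.2202·60 + 1.0840·17 = 34.0752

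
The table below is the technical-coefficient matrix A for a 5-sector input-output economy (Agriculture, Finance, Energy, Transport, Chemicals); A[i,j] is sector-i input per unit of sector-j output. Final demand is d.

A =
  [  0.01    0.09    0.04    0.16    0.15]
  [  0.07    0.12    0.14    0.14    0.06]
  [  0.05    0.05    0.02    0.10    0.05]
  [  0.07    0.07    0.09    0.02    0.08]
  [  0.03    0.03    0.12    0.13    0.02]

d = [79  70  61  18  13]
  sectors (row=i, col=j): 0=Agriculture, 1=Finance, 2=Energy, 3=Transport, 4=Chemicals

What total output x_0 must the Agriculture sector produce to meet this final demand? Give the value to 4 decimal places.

105.4834

Form M = I − A:
  [  0.99   -0.09   -0.04   -0.16   -0.15]
  [ -0.07    0.88   -0.14   -0.14   -0.06]
  [ -0.05   -0.05    0.98   -0.10   -0.05]
  [ -0.07   -0.07   -0.09    0.98   -0.08]
  [ -0.03   -0.03   -0.12   -0.13    0.98]
Leontief inverse L = M⁻¹:
  [  1.0471    0.1378    0.1069    0.2271    0.1927]
  [  0.1136    1.1817    0.2086    0.2244    0.1187]
  [  0.0717    0.0815    1.0580    0.1421    0.0816]
  [  0.0941    0.1070    0.1325    1.0800    0.1159]
  [  0.0568    0.0646    0.1568    0.1745    1.0553]
Total output x = L · d:
  x_0 = 1.0471·79 + 0.1378·70 + 0.1069·61 + 0.2271·18 + 0.1927·13 = 105.4834
  x_1 = 0.1136·79 + 1.1817·70 + 0.2086·61 + 0.2244·18 + 0.1187·13 = 109.9976
  x_2 = 0.0717·79 + 0.0815·70 + 1.0580·61 + 0.1421·18 + 0.0816·13 = 79.5317
  x_3 = 0.0941·79 + 0.1070·70 + 0.1325·61 + 1.0800·18 + 0.1159·13 = 43.9551
  x_4 = 0.0568·79 + 0.0646·70 + 0.1568·61 + 0.1745·18 + 1.0553·13 = 35.4310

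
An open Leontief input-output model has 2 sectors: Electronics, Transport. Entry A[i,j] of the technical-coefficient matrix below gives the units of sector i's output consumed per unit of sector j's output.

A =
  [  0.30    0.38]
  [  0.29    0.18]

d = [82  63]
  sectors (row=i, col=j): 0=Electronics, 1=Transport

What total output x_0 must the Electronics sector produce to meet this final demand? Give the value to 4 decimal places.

Form M = I − A:
  [  0.70   -0.38]
  [ -0.29    0.82]
Leontief inverse L = M⁻¹:
  [  1.7680    0.8193]
  [  0.6253    1.5093]
Total output x = L · d:
  x_0 = 1.7680·82 + 0.8193·63 = 196.5934
  x_1 = 0.6253·82 + 1.5093·63 = 146.3562

196.5934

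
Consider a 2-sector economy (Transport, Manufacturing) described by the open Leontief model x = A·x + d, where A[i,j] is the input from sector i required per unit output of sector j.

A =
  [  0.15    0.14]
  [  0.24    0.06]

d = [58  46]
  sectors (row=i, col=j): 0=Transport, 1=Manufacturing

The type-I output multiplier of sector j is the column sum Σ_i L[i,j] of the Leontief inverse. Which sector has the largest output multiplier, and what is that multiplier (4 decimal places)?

Transport (1.5417)

Form M = I − A:
  [  0.85   -0.14]
  [ -0.24    0.94]
Leontief inverse L = M⁻¹:
  [  1.2281    0.1829]
  [  0.3136    1.1105]
Total output x = L · d:
  x_0 = 1.2281·58 + 0.1829·46 = 79.6446
  x_1 = 0.3136·58 + 1.1105·46 = 69.2710
Output multipliers (column sums of L):
  Transport: 1.5417
  Manufacturing: 1.2934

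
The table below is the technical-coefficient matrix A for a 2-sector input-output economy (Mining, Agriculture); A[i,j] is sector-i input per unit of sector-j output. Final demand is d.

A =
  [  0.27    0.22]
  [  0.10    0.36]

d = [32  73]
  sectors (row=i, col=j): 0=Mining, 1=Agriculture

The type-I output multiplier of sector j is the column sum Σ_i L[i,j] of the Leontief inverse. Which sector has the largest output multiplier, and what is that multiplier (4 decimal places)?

Form M = I − A:
  [  0.73   -0.22]
  [ -0.10    0.64]
Leontief inverse L = M⁻¹:
  [  1.4376    0.4942]
  [  0.2246    1.6397]
Total output x = L · d:
  x_0 = 1.4376·32 + 0.4942·73 = 82.0755
  x_1 = 0.2246·32 + 1.6397·73 = 126.8868
Output multipliers (column sums of L):
  Mining: 1.6622
  Agriculture: 2.1339

Agriculture (2.1339)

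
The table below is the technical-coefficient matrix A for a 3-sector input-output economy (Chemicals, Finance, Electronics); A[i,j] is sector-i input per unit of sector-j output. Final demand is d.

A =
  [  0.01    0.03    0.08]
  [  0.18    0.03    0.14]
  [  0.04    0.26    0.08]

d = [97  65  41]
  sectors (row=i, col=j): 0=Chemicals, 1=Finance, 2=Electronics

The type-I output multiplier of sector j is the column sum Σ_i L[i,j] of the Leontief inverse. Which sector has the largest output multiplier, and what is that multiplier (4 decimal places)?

Finance (1.4538)

Form M = I − A:
  [  0.99   -0.03   -0.08]
  [ -0.18    0.97   -0.14]
  [ -0.04   -0.26    0.92]
Leontief inverse L = M⁻¹:
  [  1.0246    0.0579    0.0979]
  [  0.2049    1.0864    0.1831]
  [  0.1025    0.3095    1.1430]
Total output x = L · d:
  x_0 = 1.0246·97 + 0.0579·65 + 0.0979·41 = 107.1652
  x_1 = 0.2049·97 + 1.0864·65 + 0.1831·41 = 97.9985
  x_2 = 0.1025·97 + 0.3095·65 + 1.1430·41 = 76.9198
Output multipliers (column sums of L):
  Chemicals: 1.3320
  Finance: 1.4538
  Electronics: 1.4240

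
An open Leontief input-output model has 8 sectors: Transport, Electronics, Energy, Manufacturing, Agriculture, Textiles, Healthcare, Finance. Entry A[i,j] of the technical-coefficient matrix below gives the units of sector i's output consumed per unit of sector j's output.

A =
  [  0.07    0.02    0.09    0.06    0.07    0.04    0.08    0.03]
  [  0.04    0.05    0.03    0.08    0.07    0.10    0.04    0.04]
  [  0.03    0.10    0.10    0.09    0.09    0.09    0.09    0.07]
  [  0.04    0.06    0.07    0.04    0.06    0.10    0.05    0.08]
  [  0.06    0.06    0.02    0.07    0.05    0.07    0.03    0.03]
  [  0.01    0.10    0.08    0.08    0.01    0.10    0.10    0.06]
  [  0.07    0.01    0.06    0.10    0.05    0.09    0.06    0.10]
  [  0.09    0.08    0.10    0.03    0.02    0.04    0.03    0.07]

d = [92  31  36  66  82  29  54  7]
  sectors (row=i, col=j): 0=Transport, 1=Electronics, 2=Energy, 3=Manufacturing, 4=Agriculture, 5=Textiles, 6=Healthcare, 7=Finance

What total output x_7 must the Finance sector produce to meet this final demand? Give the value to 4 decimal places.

Form M = I − A:
  [  0.93   -0.02   -0.09   -0.06   -0.07   -0.04   -0.08   -0.03]
  [ -0.04    0.95   -0.03   -0.08   -0.07   -0.10   -0.04   -0.04]
  [ -0.03   -0.10    0.90   -0.09   -0.09   -0.09   -0.09   -0.07]
  [ -0.04   -0.06   -0.07    0.96   -0.06   -0.10   -0.05   -0.08]
  [ -0.06   -0.06   -0.02   -0.07    0.95   -0.07   -0.03   -0.03]
  [ -0.01   -0.10   -0.08   -0.08   -0.01    0.90   -0.10   -0.06]
  [ -0.07   -0.01   -0.06   -0.10   -0.05   -0.09    0.94   -0.10]
  [ -0.09   -0.08   -0.10   -0.03   -0.02   -0.04   -0.03    0.93]
Leontief inverse L = M⁻¹:
  [  1.1171    0.0766    0.1561    0.1265    0.1211    0.1151    0.1389    0.0882]
  [  0.0822    1.1074    0.0910    0.1417    0.1141    0.1742    0.0956    0.0945]
  [  0.0944    0.1848    1.1908    0.1838    0.1593    0.2005    0.1710    0.1529]
  [  0.0890    0.1261    0.1414    1.1104    0.1102    0.1816    0.1129    0.1419]
  [  0.0971    0.1074    0.0725    0.1228    1.0894    0.1330    0.0777    0.0758]
  [  0.0620    0.1708    0.1579    0.1591    0.0664    1.1943    0.1695    0.1323]
  [  0.1252    0.0795    0.1405    0.1727    0.1041    0.1760    1.1279    0.1689]
  [  0.1370    0.1388    0.1684    0.0951    0.0719    0.1134    0.0890    1.1257]
Total output x = L · d:
  x_0 = 1.1171·92 + 0.0766·31 + 0.1561·36 + 0.1265·66 + 0.1211·82 + 0.1151·29 + 0.1389·54 + 0.0882·7 = 140.4991
  x_1 = 0.0822·92 + 1.1074·31 + 0.0910·36 + 0.1417·66 + 0.1141·82 + 0.1742·29 + 0.0956·54 + 0.0945·7 = 74.7535
  x_2 = 0.0944·92 + 0.1848·31 + 1.1908·36 + 0.1838·66 + 0.1593·82 + 0.2005·29 + 0.1710·54 + 0.1529·7 = 98.5929
  x_3 = 0.0890·92 + 0.1261·31 + 0.1414·36 + 1.1104·66 + 0.1102·82 + 0.1816·29 + 0.1129·54 + 0.1419·7 = 111.8674
  x_4 = 0.0971·92 + 0.1074·31 + 0.0725·36 + 0.1228·66 + 1.0894·82 + 0.1330·29 + 0.0777·54 + 0.0758·7 = 120.8953
  x_5 = 0.0620·92 + 0.1708·31 + 0.1579·36 + 0.1591·66 + 0.0664·82 + 1.1943·29 + 0.1695·54 + 0.1323·7 = 77.3448
  x_6 = 0.1252·92 + 0.0795·31 + 0.1405·36 + 0.1727·66 + 0.1041·82 + 0.1760·29 + 1.1279·54 + 0.1689·7 = 106.1725
  x_7 = 0.1370·92 + 0.1388·31 + 0.1684·36 + 0.0951·66 + 0.0719·82 + 0.1134·29 + 0.0890·54 + 1.1257·7 = 51.1155

51.1155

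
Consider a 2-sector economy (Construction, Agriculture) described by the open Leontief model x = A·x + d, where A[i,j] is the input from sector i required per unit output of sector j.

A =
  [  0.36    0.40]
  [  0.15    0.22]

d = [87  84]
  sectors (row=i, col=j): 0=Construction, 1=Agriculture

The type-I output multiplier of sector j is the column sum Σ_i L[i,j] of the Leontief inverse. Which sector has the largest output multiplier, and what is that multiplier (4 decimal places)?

Form M = I − A:
  [  0.64   -0.40]
  [ -0.15    0.78]
Leontief inverse L = M⁻¹:
  [  1.7760    0.9107]
  [  0.3415    1.4572]
Total output x = L · d:
  x_0 = 1.7760·87 + 0.9107·84 = 231.0109
  x_1 = 0.3415·87 + 1.4572·84 = 152.1175
Output multipliers (column sums of L):
  Construction: 2.1175
  Agriculture: 2.3679

Agriculture (2.3679)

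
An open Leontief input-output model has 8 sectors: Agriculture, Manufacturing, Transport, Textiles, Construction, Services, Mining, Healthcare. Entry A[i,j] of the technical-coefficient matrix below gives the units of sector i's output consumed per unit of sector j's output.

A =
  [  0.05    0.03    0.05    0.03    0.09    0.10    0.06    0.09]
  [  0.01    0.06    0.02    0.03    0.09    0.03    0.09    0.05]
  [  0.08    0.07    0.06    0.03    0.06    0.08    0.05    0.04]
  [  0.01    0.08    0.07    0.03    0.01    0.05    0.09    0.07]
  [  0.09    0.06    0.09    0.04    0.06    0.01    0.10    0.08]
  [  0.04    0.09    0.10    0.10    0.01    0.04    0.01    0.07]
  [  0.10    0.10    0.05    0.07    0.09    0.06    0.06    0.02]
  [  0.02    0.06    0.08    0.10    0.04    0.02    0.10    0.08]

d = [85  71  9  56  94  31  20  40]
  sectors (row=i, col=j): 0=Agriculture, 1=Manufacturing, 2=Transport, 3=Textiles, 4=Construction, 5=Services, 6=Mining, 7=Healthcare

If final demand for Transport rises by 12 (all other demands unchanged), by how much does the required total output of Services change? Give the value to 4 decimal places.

Form M = I − A:
  [  0.95   -0.03   -0.05   -0.03   -0.09   -0.10   -0.06   -0.09]
  [ -0.01    0.94   -0.02   -0.03   -0.09   -0.03   -0.09   -0.05]
  [ -0.08   -0.07    0.94   -0.03   -0.06   -0.08   -0.05   -0.04]
  [ -0.01   -0.08   -0.07    0.97   -0.01   -0.05   -0.09   -0.07]
  [ -0.09   -0.06   -0.09   -0.04    0.94   -0.01   -0.10   -0.08]
  [ -0.04   -0.09   -0.10   -0.10   -0.01    0.96   -0.01   -0.07]
  [ -0.10   -0.10   -0.05   -0.07   -0.09   -0.06    0.94   -0.02]
  [ -0.02   -0.06   -0.08   -0.10   -0.04   -0.02   -0.10    0.92]
Leontief inverse L = M⁻¹:
  [  1.1004    0.0971    0.1156    0.0861    0.1430    0.1443    0.1267    0.1507]
  [  0.0506    1.1122    0.0667    0.0700    0.1348    0.0616    0.1449    0.0932]
  [  0.1259    0.1308    1.1172    0.0778    0.1127    0.1245    0.1109    0.0956]
  [  0.0492    0.1362    0.1175    1.0737    0.0562    0.0871    0.1442    0.1137]
  [  0.1456    0.1292    0.1530    0.0931    1.1242    0.0623    0.1740    0.1413]
  [  0.0769    0.1486    0.1526    0.1433    0.0564    1.0821    0.0715    0.1219]
  [  0.1531    0.1703    0.1149    0.1220    0.1530    0.1115    1.1342    0.0850]
  [  0.0682    0.1282    0.1392    0.1503    0.0946    0.0658    0.1699    1.1350]
Total output x = L · d:
  x_0 = 1.1004·85 + 0.0971·71 + 0.1156·9 + 0.0861·56 + 0.1430·94 + 0.1443·31 + 0.1267·20 + 0.1507·40 = 132.7720
  x_1 = 0.0506·85 + 1.1122·71 + 0.0667·9 + 0.0700·56 + 0.1348·94 + 0.0616·31 + 0.1449·20 + 0.0932·40 = 109.0043
  x_2 = 0.1259·85 + 0.1308·71 + 1.1172·9 + 0.0778·56 + 0.1127·94 + 0.1245·31 + 0.1109·20 + 0.0956·40 = 54.9011
  x_3 = 0.0492·85 + 0.1362·71 + 0.1175·9 + 1.0737·56 + 0.0562·94 + 0.0871·31 + 0.1442·20 + 0.1137·40 = 90.4568
  x_4 = 0.1456·85 + 0.1292·71 + 0.1530·9 + 0.0931·56 + 1.1242·94 + 0.0623·31 + 0.1740·20 + 0.1413·40 = 144.8919
  x_5 = 0.0769·85 + 0.1486·71 + 0.1526·9 + 0.1433·56 + 0.0564·94 + 1.0821·31 + 0.0715·20 + 0.1219·40 = 71.6412
  x_6 = 0.1531·85 + 0.1703·71 + 0.1149·9 + 0.1220·56 + 0.1530·94 + 0.1115·31 + 1.1342·20 + 0.0850·40 = 76.8929
  x_7 = 0.0682·85 + 0.1282·71 + 0.1392·9 + 0.1503·56 + 0.0946·94 + 0.0658·31 + 0.1699·20 + 1.1350·40 = 84.2948
Δx_5 = L[5,2] · Δd_2 = 0.1526 · 12 = 1.8314

1.8314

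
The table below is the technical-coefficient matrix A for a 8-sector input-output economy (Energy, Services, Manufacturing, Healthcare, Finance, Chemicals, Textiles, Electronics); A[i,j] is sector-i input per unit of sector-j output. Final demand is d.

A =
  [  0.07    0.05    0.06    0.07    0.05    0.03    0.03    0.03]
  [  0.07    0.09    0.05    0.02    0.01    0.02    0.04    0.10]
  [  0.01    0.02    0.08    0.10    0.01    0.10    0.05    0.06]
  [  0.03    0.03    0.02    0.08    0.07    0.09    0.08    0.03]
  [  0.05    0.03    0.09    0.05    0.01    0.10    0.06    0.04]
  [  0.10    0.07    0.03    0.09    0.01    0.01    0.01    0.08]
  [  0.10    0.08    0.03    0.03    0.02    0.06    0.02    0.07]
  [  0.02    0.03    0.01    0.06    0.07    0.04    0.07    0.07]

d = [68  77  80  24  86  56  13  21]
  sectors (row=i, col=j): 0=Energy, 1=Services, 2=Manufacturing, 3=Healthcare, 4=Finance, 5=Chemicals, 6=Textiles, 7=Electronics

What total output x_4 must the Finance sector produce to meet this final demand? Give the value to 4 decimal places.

122.9607

Form M = I − A:
  [  0.93   -0.05   -0.06   -0.07   -0.05   -0.03   -0.03   -0.03]
  [ -0.07    0.91   -0.05   -0.02   -0.01   -0.02   -0.04   -0.10]
  [ -0.01   -0.02    0.92   -0.10   -0.01   -0.10   -0.05   -0.06]
  [ -0.03   -0.03   -0.02    0.92   -0.07   -0.09   -0.08   -0.03]
  [ -0.05   -0.03   -0.09   -0.05    0.99   -0.10   -0.06   -0.04]
  [ -0.10   -0.07   -0.03   -0.09   -0.01    0.99   -0.01   -0.08]
  [ -0.10   -0.08   -0.03   -0.03   -0.02   -0.06    0.98   -0.07]
  [ -0.02   -0.03   -0.01   -0.06   -0.07   -0.04   -0.07    0.93]
Leontief inverse L = M⁻¹:
  [  1.1053    0.0817    0.0910    0.1128    0.0722    0.0683    0.0610    0.0675]
  [  0.1056    1.1245    0.0782    0.0596    0.0337    0.0527    0.0708    0.1426]
  [  0.0492    0.0548    1.1083    0.1506    0.0353    0.1411    0.0836    0.1038]
  [  0.0746    0.0677    0.0508    1.1258    0.0933    0.1303    0.1118    0.0729]
  [  0.0915    0.0664    0.1212    0.0997    1.0329    0.1386    0.0905    0.0843]
  [  0.1342    0.1023    0.0576    0.1321    0.0375    1.0453    0.0434    0.1181]
  [  0.1392    0.1159    0.0597    0.0725    0.0440    0.0918    1.0500    0.1120]
  [  0.0557    0.0611    0.0358    0.0972    0.0917    0.0754    0.0994    1.1070]
Total output x = L · d:
  x_0 = 1.1053·68 + 0.0817·77 + 0.0910·80 + 0.1128·24 + 0.0722·86 + 0.0683·56 + 0.0610·13 + 0.0675·21 = 103.6788
  x_1 = 0.1056·68 + 1.1245·77 + 0.0782·80 + 0.0596·24 + 0.0337·86 + 0.0527·56 + 0.0708·13 + 0.1426·21 = 111.2105
  x_2 = 0.0492·68 + 0.0548·77 + 1.1083·80 + 0.1506·24 + 0.0353·86 + 0.1411·56 + 0.0836·13 + 0.1038·21 = 114.0527
  x_3 = 0.0746·68 + 0.0677·77 + 0.0508·80 + 1.1258·24 + 0.0933·86 + 0.1303·56 + 0.1118·13 + 0.0729·21 = 59.6685
  x_4 = 0.0915·68 + 0.0664·77 + 0.1212·80 + 0.0997·24 + 1.0329·86 + 0.1386·56 + 0.0905·13 + 0.0843·21 = 122.9607
  x_5 = 0.1342·68 + 0.1023·77 + 0.0576·80 + 0.1321·24 + 0.0375·86 + 1.0453·56 + 0.0434·13 + 0.1181·21 = 89.5949
  x_6 = 0.1392·68 + 0.1159·77 + 0.0597·80 + 0.0725·24 + 0.0440·86 + 0.0918·56 + 1.0500·13 + 0.1120·21 = 49.8312
  x_7 = 0.0557·68 + 0.0611·77 + 0.0358·80 + 0.0972·24 + 0.0917·86 + 0.0754·56 + 0.0994·13 + 1.1070·21 = 50.3331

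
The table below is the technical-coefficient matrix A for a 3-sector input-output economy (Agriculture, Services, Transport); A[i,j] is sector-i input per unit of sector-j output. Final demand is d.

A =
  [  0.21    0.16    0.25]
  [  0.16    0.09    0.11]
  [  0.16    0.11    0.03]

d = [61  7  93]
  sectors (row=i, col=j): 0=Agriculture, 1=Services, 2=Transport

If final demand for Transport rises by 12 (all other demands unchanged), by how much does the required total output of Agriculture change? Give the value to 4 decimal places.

Form M = I − A:
  [  0.79   -0.16   -0.25]
  [ -0.16    0.91   -0.11]
  [ -0.16   -0.11    0.97]
Leontief inverse L = M⁻¹:
  [  1.4057    0.2950    0.3958]
  [  0.2790    1.1727    0.2049]
  [  0.2635    0.1816    1.1194]
Total output x = L · d:
  x_0 = 1.4057·61 + 0.2950·7 + 0.3958·93 = 124.6190
  x_1 = 0.2790·61 + 1.1727·7 + 0.2049·93 = 44.2846
  x_2 = 0.2635·61 + 0.1816·7 + 1.1194·93 = 121.4540
Δx_0 = L[0,2] · Δd_2 = 0.3958 · 12 = 4.7490

4.7490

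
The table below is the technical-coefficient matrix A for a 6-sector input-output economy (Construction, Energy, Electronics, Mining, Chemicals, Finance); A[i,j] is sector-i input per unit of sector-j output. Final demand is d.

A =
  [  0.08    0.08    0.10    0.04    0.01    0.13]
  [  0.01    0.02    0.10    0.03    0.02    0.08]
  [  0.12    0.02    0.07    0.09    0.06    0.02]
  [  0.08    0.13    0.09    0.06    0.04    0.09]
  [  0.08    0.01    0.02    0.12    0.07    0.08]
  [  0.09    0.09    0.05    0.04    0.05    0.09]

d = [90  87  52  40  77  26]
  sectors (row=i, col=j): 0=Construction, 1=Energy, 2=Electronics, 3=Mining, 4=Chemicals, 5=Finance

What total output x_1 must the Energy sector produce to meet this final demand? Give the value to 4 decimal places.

110.2159

Form M = I − A:
  [  0.92   -0.08   -0.10   -0.04   -0.01   -0.13]
  [ -0.01    0.98   -0.10   -0.03   -0.02   -0.08]
  [ -0.12   -0.02    0.93   -0.09   -0.06   -0.02]
  [ -0.08   -0.13   -0.09    0.94   -0.04   -0.09]
  [ -0.08   -0.01   -0.02   -0.12    0.93   -0.08]
  [ -0.09   -0.09   -0.05   -0.04   -0.05    0.91]
Leontief inverse L = M⁻¹:
  [  1.1371    0.1243    0.1543    0.0800    0.0384    0.1881]
  [  0.0476    1.0452    0.1299    0.0576    0.0398    0.1107]
  [  0.1727    0.0620    1.1190    0.1305    0.0850    0.0751]
  [  0.1389    0.1759    0.1506    1.1054    0.0708    0.1542]
  [  0.1320    0.0571    0.0668    0.1597    1.0965    0.1375]
  [  0.1400    0.1299    0.0999    0.0781    0.0758    1.1469]
Total output x = L · d:
  x_0 = 1.1371·90 + 0.1243·87 + 0.1543·52 + 0.0800·40 + 0.0384·77 + 0.1881·26 = 132.2246
  x_1 = 0.0476·90 + 1.0452·87 + 0.1299·52 + 0.0576·40 + 0.0398·77 + 0.1107·26 = 110.2159
  x_2 = 0.1727·90 + 0.0620·87 + 1.1190·52 + 0.1305·40 + 0.0850·77 + 0.0751·26 = 92.8501
  x_3 = 0.1389·90 + 0.1759·87 + 0.1506·52 + 1.1054·40 + 0.0708·77 + 0.1542·26 = 89.3195
  x_4 = 0.1320·90 + 0.0571·87 + 0.0668·52 + 0.1597·40 + 1.0965·77 + 0.1375·26 = 114.7160
  x_5 = 0.1400·90 + 0.1299·87 + 0.0999·52 + 0.0781·40 + 0.0758·77 + 1.1469·26 = 67.8799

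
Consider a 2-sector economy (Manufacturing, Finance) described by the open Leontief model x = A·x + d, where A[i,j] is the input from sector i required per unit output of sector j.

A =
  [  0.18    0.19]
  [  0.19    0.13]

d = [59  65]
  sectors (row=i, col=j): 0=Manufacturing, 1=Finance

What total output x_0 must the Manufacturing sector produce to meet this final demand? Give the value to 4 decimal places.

Form M = I − A:
  [  0.82   -0.19]
  [ -0.19    0.87]
Leontief inverse L = M⁻¹:
  [  1.2845    0.2805]
  [  0.2805    1.2107]
Total output x = L · d:
  x_0 = 1.2845·59 + 0.2805·65 = 94.0204
  x_1 = 0.2805·59 + 1.2107·65 = 95.2458

94.0204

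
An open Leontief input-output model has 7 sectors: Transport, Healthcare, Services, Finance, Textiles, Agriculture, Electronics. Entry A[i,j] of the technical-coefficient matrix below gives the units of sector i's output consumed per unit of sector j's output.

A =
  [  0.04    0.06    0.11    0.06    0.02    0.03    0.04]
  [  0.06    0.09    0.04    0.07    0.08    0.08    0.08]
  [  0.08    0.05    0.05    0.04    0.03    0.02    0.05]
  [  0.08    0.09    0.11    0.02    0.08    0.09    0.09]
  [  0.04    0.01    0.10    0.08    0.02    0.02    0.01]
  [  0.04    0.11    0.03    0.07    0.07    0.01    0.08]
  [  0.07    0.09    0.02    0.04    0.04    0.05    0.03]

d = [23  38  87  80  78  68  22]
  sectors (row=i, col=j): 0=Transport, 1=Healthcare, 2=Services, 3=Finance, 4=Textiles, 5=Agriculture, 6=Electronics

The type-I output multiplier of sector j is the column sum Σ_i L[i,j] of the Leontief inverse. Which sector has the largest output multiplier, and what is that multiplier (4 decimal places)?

Healthcare (1.8286)

Form M = I − A:
  [  0.96   -0.06   -0.11   -0.06   -0.02   -0.03   -0.04]
  [ -0.06    0.91   -0.04   -0.07   -0.08   -0.08   -0.08]
  [ -0.08   -0.05    0.95   -0.04   -0.03   -0.02   -0.05]
  [ -0.08   -0.09   -0.11    0.98   -0.08   -0.09   -0.09]
  [ -0.04   -0.01   -0.10   -0.08    0.98   -0.02   -0.01]
  [ -0.04   -0.11   -0.03   -0.07   -0.07    0.99   -0.08]
  [ -0.07   -0.09   -0.02   -0.04   -0.04   -0.05    0.97]
Leontief inverse L = M⁻¹:
  [  1.0778    0.1029    0.1482    0.0905    0.0494    0.0569    0.0742]
  [  0.1086    1.1507    0.0937    0.1162    0.1220    0.1176    0.1259]
  [  0.1114    0.0874    1.0859    0.0681    0.0545    0.0436    0.0783]
  [  0.1331    0.1541    0.1657    1.0710    0.1225    0.1266    0.1378]
  [  0.0701    0.0420    0.1335    0.1022    1.0421    0.0404    0.0368]
  [  0.0817    0.1592    0.0751    0.1075    0.1052    1.0448    0.1176]
  [  0.1027    0.1323    0.0580    0.0726    0.0695    0.0767    1.0628]
Total output x = L · d:
  x_0 = 1.0778·23 + 0.1029·38 + 0.1482·87 + 0.0905·80 + 0.0494·78 + 0.0569·68 + 0.0742·22 = 58.1931
  x_1 = 0.1086·23 + 1.1507·38 + 0.0937·87 + 0.1162·80 + 0.1220·78 + 0.1176·68 + 0.1259·22 = 83.9508
  x_2 = 0.1114·23 + 0.0874·38 + 1.0859·87 + 0.0681·80 + 0.0545·78 + 0.0436·68 + 0.0783·22 = 114.7445
  x_3 = 0.1331·23 + 0.1541·38 + 0.1657·87 + 1.0710·80 + 0.1225·78 + 0.1266·68 + 0.1378·22 = 130.2079
  x_4 = 0.0701·23 + 0.0420·38 + 0.1335·87 + 0.1022·80 + 1.0421·78 + 0.0404·68 + 0.0368·22 = 107.8356
  x_5 = 0.0817·23 + 0.1592·38 + 0.0751·87 + 0.1075·80 + 0.1052·78 + 1.0448·68 + 0.1176·22 = 104.8973
  x_6 = 0.1027·23 + 0.1323·38 + 0.0580·87 + 0.0726·80 + 0.0695·78 + 0.0767·68 + 1.0628·22 = 52.2583
Output multipliers (column sums of L):
  Transport: 1.6854
  Healthcare: 1.8286
  Services: 1.7600
  Finance: 1.6281
  Textiles: 1.5651
  Agriculture: 1.5066
  Electronics: 1.6334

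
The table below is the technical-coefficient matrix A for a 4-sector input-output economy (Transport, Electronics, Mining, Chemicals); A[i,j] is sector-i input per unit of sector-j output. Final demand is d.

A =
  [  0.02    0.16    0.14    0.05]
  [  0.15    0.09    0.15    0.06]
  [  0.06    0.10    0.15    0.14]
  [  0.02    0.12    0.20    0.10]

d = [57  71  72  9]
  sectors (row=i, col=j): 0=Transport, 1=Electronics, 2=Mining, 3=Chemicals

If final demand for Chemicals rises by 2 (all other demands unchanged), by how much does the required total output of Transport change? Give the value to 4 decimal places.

Form M = I − A:
  [  0.98   -0.16   -0.14   -0.05]
  [ -0.15    0.91   -0.15   -0.06]
  [ -0.06   -0.10    0.85   -0.14]
  [ -0.02   -0.12   -0.20    0.90]
Leontief inverse L = M⁻¹:
  [  1.0729    0.2303    0.2439    0.1129]
  [  0.2002    1.1815    0.2726    0.1323]
  [  0.1117    0.1890    1.2795    0.2178]
  [  0.0754    0.2046    0.3261    1.1797]
Total output x = L · d:
  x_0 = 1.0729·57 + 0.2303·71 + 0.2439·72 + 0.1129·9 = 96.0882
  x_1 = 0.2002·57 + 1.1815·71 + 0.2726·72 + 0.1323·9 = 116.1192
  x_2 = 0.1117·57 + 0.1890·71 + 1.2795·72 + 0.2178·9 = 113.8661
  x_3 = 0.0754·57 + 0.2046·71 + 0.3261·72 + 1.1797·9 = 52.9214
Δx_0 = L[0,3] · Δd_3 = 0.1129 · 2 = 0.2258

0.2258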